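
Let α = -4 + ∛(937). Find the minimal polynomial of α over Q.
m_α(x) = x^3 + 12x^2 + 48x - 873

Set β = α + 4 = ∛(937), so β^3 = 937. Then (α + 4)^3 - 937 = 0, i.e. α is a root of g(x) = (x + 4)^3 - 937 = x^3 + 12x^2 + 48x - 873. Since g(x) = h(x + 4) where h(x) = x^3 - 937, and h is irreducible over Q (because 937 is not a perfect cube, so h has no rational root, and a monic cubic with no rational root is irreducible), g is also irreducible (irreducibility is preserved under the substitution x → x + 4). Hence m_α(x) = x^3 + 12x^2 + 48x - 873.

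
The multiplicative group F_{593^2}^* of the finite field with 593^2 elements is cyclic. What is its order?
|F_{593^2}^*| = 351648

F_{593^2} has 593^2 = 351649 elements; its multiplicative group consists of all nonzero elements, so |F_{593^2}^*| = 351649 - 1 = 351648. (It is cyclic since any finite subgroup of the multiplicative group of a field is cyclic.)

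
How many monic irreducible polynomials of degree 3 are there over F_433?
There are 27060768 monic irreducible polynomials of degree 3 over F_433

Each element of F_{433^3} that lies in no proper subfield is a root of exactly one monic irreducible of degree 3 over F_433, and each such polynomial has 3 distinct roots in F_{433^3}. By Möbius inversion the count is N_433(3) = (1/3) Σ_{d|3} μ(3/d) · 433^d = (1/3)(μ(3)·433^1 + μ(1)·433^3) = 81182304/3 = 27060768.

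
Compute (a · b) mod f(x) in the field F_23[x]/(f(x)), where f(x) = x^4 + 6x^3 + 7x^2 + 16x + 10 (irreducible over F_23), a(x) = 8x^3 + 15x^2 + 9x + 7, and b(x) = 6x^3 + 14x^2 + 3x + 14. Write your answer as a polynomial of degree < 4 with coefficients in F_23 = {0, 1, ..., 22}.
a · b ≡ 19x^3 + 2x^2 + 5x + 18 (mod f(x))

Multiply in F_23[x]: a(x)·b(x) = (8x^3 + 15x^2 + 9x + 7)·(6x^3 + 14x^2 + 3x + 14) = 2x^6 + 18x^5 + 12x^4 + 3x^3 + 13x^2 + 9x + 6. This has degree ≥ 4, so divide by f(x) over F_23: 2x^6 + 18x^5 + 12x^4 + 3x^3 + 13x^2 + 9x + 6 = (2x^2 + 6x + 8)·(x^4 + 6x^3 + 7x^2 + 16x + 10) + (19x^3 + 2x^2 + 5x + 18). Hence a·b ≡ 19x^3 + 2x^2 + 5x + 18 (mod f). (F_23[x]/(f) is a field with 23^4 = 279841 elements since f is irreducible of degree 4.)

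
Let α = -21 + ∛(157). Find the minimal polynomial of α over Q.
m_α(x) = x^3 + 63x^2 + 1323x + 9104

Set β = α + 21 = ∛(157), so β^3 = 157. Then (α + 21)^3 - 157 = 0, i.e. α is a root of g(x) = (x + 21)^3 - 157 = x^3 + 63x^2 + 1323x + 9104. Since g(x) = h(x + 21) where h(x) = x^3 - 157, and h is irreducible over Q (because 157 is not a perfect cube, so h has no rational root, and a monic cubic with no rational root is irreducible), g is also irreducible (irreducibility is preserved under the substitution x → x + 21). Hence m_α(x) = x^3 + 63x^2 + 1323x + 9104.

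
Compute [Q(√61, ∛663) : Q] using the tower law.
[Q(√61, ∛663) : Q] = 6

Let L = Q(√61, ∛663). Since Q(√61) ⊂ L and [Q(√61):Q] = 2, the tower law gives 2 | [L:Q]. Likewise Q(∛663) ⊂ L with [Q(∛663):Q] = 3 (because 663 is not a perfect cube), so 3 | [L:Q]. As gcd(2,3) = 1, [L:Q] is divisible by 6. Conversely L is generated over Q by √61 and ∛663, so [L:Q] ≤ 2·3 = 6. Therefore [Q(√61, ∛663) : Q] = 6.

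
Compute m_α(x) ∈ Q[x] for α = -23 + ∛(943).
m_α(x) = x^3 + 69x^2 + 1587x + 11224

Set β = α + 23 = ∛(943), so β^3 = 943. Then (α + 23)^3 - 943 = 0, i.e. α is a root of g(x) = (x + 23)^3 - 943 = x^3 + 69x^2 + 1587x + 11224. Since g(x) = h(x + 23) where h(x) = x^3 - 943, and h is irreducible over Q (because 943 is not a perfect cube, so h has no rational root, and a monic cubic with no rational root is irreducible), g is also irreducible (irreducibility is preserved under the substitution x → x + 23). Hence m_α(x) = x^3 + 69x^2 + 1587x + 11224.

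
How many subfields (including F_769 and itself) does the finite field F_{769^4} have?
F_{769^4} has 3 subfields

The subfields of F_{p^n} are exactly the fields F_{p^d} for d | n (each is the fixed field of the unique index-d subgroup of Gal(F_{p^n}/F_p) ≅ Z/nZ). The divisors of n = 4 are {1, 2, 4}, giving 3 subfields: F_{769^1}, F_{769^2}, F_{769^4}.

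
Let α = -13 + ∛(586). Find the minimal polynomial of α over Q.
m_α(x) = x^3 + 39x^2 + 507x + 1611

Set β = α + 13 = ∛(586), so β^3 = 586. Then (α + 13)^3 - 586 = 0, i.e. α is a root of g(x) = (x + 13)^3 - 586 = x^3 + 39x^2 + 507x + 1611. Since g(x) = h(x + 13) where h(x) = x^3 - 586, and h is irreducible over Q (because 586 is not a perfect cube, so h has no rational root, and a monic cubic with no rational root is irreducible), g is also irreducible (irreducibility is preserved under the substitution x → x + 13). Hence m_α(x) = x^3 + 39x^2 + 507x + 1611.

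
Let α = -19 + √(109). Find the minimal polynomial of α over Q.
m_α(x) = x^2 + 38x + 252

From α + 19 = √(109), squaring gives (α + 19)^2 = 109, i.e. α^2 + 38α + 361 = 109, so α^2 + 38α + 252 = 0. The discriminant of x^2 + 38x + 252 is (38)^2 - 4·(252) = 1444 - 1008 = 436, and 4·(109) is not a perfect square in Q since 109 is squarefree and ≠ 1. Hence x^2 + 38x + 252 is irreducible over Q and is the minimal polynomial of α.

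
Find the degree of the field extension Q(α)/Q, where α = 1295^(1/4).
[Q(α):Q] = 4

α is a root of x^4 - 1295. By Eisenstein's criterion at the prime p = 5 (which divides the constant term 1295 but p^2 = 25 does not, since 1295 is squarefree), x^4 - 1295 is irreducible over Q. Hence [Q(α):Q] = 4.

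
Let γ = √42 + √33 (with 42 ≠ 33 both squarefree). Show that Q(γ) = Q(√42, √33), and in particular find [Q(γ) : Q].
[Q(γ) : Q] = 4 (equivalently, Q(γ) = Q(√42, √33))

Obviously Q(γ) ⊆ Q(√42, √33), and [Q(√42, √33):Q] = 4 (since 42, 33 are distinct squarefree integers > 1 with 1386 not a perfect square). To show equality we compute the minimal polynomial of γ. From γ = √42 + √33: γ^2 = 42 + 2√(1386) + 33 = 75 + 2√(1386), so γ^2 - 75 = 2√(1386); squaring, (γ^2 - 75)^2 = 4·1386, i.e. γ^4 - 150γ^2 + 5625 - 5544 = 0, i.e. γ^4 - 150γ^2 + 81 = 0. So γ is a root of x^4 - 150x^2 + 81. This polynomial is irreducible over Q: it has no rational root (each ±√42 ± √33 is irrational), and any factorization into two quadratics over Q would force √(1386) ∈ Q (pairing opposite roots) or √42, √33 ∈ Q (other pairings), all impossible. Hence [Q(γ):Q] = 4 = [Q(√42, √33):Q], so Q(γ) = Q(√42, √33).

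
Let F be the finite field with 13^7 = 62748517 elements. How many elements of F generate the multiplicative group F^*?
There are φ(62748516) = 20916168 primitive elements

F_q^* is cyclic of order q - 1 = 62748516. A cyclic group of order m has exactly φ(m) generators. Here m = 62748516 = 2^2 · 3 · 5229043, so the number of primitive elements is φ(62748516) = 20916168.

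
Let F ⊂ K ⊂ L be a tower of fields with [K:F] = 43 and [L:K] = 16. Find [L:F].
[L:F] = 688

The tower law says that for any tower of field extensions F ⊂ K ⊂ L with finite degrees, [L:F] = [L:K] · [K:F]. Here this gives [L:F] = 16 · 43 = 688.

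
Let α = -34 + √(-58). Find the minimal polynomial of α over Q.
m_α(x) = x^2 + 68x + 1214

From α + 34 = √(-58), squaring gives (α + 34)^2 = -58, i.e. α^2 + 68α + 1156 = -58, so α^2 + 68α + 1214 = 0. The discriminant of x^2 + 68x + 1214 is (68)^2 - 4·(1214) = 4624 - 4856 = -232, and 4·(-58) is not a perfect square in Q since -58 is squarefree and ≠ 1. Hence x^2 + 68x + 1214 is irreducible over Q and is the minimal polynomial of α.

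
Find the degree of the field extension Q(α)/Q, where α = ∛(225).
[Q(α):Q] = 3

The minimal polynomial of α is x^3 - 225, irreducible over Q since 225 is not a perfect cube (so x^3 - 225 has no rational root). Hence [Q(α):Q] = deg(m_α) = 3.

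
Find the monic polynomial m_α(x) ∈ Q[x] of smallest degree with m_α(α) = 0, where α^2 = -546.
m_α(x) = x^2 + 546

α satisfies α^2 + 546 = 0, so x^2 + 546 annihilates α. Since d = -546 is squarefree and ≠ 1, it is not a perfect square in Q, so x^2 + 546 has no rational root and is therefore irreducible over Q (a degree-2 polynomial over a field is irreducible iff it has no root). Hence m_α(x) = x^2 + 546.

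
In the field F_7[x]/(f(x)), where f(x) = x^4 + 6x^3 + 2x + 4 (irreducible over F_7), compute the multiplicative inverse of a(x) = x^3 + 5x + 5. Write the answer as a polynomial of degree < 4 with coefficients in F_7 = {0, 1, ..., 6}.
a(x)^(-1) ≡ 5x^3 + 3x^2 (mod f(x))

Since f is irreducible over F_7, F_7[x]/(f) is a field and a(x) ≠ 0 has an inverse. Apply the extended Euclidean algorithm to f(x) and a(x) in F_7[x]: f(x) = (x + 6)·a(x) + (2x^2 + 2x + 2);  a(x) = (4x + 3)·(2x^2 + 2x + 2) + (5x + 6);  (2x^2 + 2x + 2) = (6x + 3)·(5x + 6) + (5). The last nonzero remainder is the constant 5 = gcd(f, a) in F_7. Back-substituting through the division chain expresses 5 = s(x)·a(x) + t(x)·f(x) with s(x) ≡ 4x^3 + x^2 (mod f), so (4x^3 + x^2)·a(x) ≡ 5 (mod f). Multiplying by 5^(-1) ≡ 3 in F_7 gives a(x)^(-1) ≡ 3·(4x^3 + x^2) ≡ 5x^3 + 3x^2 (mod f). Check: (x^3 + 5x + 5)·(5x^3 + 3x^2) = 5x^6 + 3x^5 + 4x^4 + 5x^3 + x^2 ≡ 1 (mod x^4 + 6x^3 + 2x + 4).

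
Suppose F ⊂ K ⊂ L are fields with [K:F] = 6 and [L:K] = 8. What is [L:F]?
[L:F] = 48

The tower law says that for any tower of field extensions F ⊂ K ⊂ L with finite degrees, [L:F] = [L:K] · [K:F]. Here this gives [L:F] = 8 · 6 = 48.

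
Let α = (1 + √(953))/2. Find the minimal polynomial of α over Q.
m_α(x) = x^2 - x - 238

From 2α - 1 = √(953), squaring gives (2α - 1)^2 = 953, i.e. 4α^2 - 4α + 1 = 953, so α^2 - α + (1 - 953)/4 = 0. Since 953 ≡ 1 (mod 4), (1 - 953)/4 = -238 ∈ Z. The polynomial x^2 - x - 238 has discriminant 1 - 4·(-238) = 953, which is not a perfect square in Q (d = 953 is squarefree and ≠ 1), so x^2 - x - 238 is irreducible over Q. It is the minimal polynomial of α.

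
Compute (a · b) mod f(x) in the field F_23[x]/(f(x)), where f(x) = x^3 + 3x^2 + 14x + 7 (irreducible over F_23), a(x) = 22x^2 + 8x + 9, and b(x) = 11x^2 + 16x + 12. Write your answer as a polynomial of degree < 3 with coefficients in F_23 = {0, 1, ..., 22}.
a · b ≡ 8x^2 + 20x + 17 (mod f(x))

Multiply in F_23[x]: a(x)·b(x) = (22x^2 + 8x + 9)·(11x^2 + 16x + 12) = 12x^4 + 3x^3 + 8x^2 + 10x + 16. This has degree ≥ 3, so divide by f(x) over F_23: 12x^4 + 3x^3 + 8x^2 + 10x + 16 = (12x + 13)·(x^3 + 3x^2 + 14x + 7) + (8x^2 + 20x + 17). Hence a·b ≡ 8x^2 + 20x + 17 (mod f). (F_23[x]/(f) is a field with 23^3 = 12167 elements since f is irreducible of degree 3.)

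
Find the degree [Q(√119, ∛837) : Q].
[Q(√119, ∛837) : Q] = 6

Let L = Q(√119, ∛837). Since Q(√119) ⊂ L and [Q(√119):Q] = 2, the tower law gives 2 | [L:Q]. Likewise Q(∛837) ⊂ L with [Q(∛837):Q] = 3 (because 837 is not a perfect cube), so 3 | [L:Q]. As gcd(2,3) = 1, [L:Q] is divisible by 6. Conversely L is generated over Q by √119 and ∛837, so [L:Q] ≤ 2·3 = 6. Therefore [Q(√119, ∛837) : Q] = 6.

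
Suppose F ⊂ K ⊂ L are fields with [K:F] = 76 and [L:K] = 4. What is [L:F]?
[L:F] = 304

The tower law says that for any tower of field extensions F ⊂ K ⊂ L with finite degrees, [L:F] = [L:K] · [K:F]. Here this gives [L:F] = 4 · 76 = 304.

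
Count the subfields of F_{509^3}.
F_{509^3} has 2 subfields

The subfields of F_{p^n} are exactly the fields F_{p^d} for d | n (each is the fixed field of the unique index-d subgroup of Gal(F_{p^n}/F_p) ≅ Z/nZ). The divisors of n = 3 are {1, 3}, giving 2 subfields: F_{509^1}, F_{509^3}.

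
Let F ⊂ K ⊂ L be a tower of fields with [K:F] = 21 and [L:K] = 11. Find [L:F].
[L:F] = 231

The tower law says that for any tower of field extensions F ⊂ K ⊂ L with finite degrees, [L:F] = [L:K] · [K:F]. Here this gives [L:F] = 11 · 21 = 231.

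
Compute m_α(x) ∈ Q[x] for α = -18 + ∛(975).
m_α(x) = x^3 + 54x^2 + 972x + 4857

Set β = α + 18 = ∛(975), so β^3 = 975. Then (α + 18)^3 - 975 = 0, i.e. α is a root of g(x) = (x + 18)^3 - 975 = x^3 + 54x^2 + 972x + 4857. Since g(x) = h(x + 18) where h(x) = x^3 - 975, and h is irreducible over Q (because 975 is not a perfect cube, so h has no rational root, and a monic cubic with no rational root is irreducible), g is also irreducible (irreducibility is preserved under the substitution x → x + 18). Hence m_α(x) = x^3 + 54x^2 + 972x + 4857.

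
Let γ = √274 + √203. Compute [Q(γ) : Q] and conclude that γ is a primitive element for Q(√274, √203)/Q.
[Q(γ) : Q] = 4 (equivalently, Q(γ) = Q(√274, √203))

Obviously Q(γ) ⊆ Q(√274, √203), and [Q(√274, √203):Q] = 4 (since 274, 203 are distinct squarefree integers > 1 with 55622 not a perfect square). To show equality we compute the minimal polynomial of γ. From γ = √274 + √203: γ^2 = 274 + 2√(55622) + 203 = 477 + 2√(55622), so γ^2 - 477 = 2√(55622); squaring, (γ^2 - 477)^2 = 4·55622, i.e. γ^4 - 954γ^2 + 227529 - 222488 = 0, i.e. γ^4 - 954γ^2 + 5041 = 0. So γ is a root of x^4 - 954x^2 + 5041. This polynomial is irreducible over Q: it has no rational root (each ±√274 ± √203 is irrational), and any factorization into two quadratics over Q would force √(55622) ∈ Q (pairing opposite roots) or √274, √203 ∈ Q (other pairings), all impossible. Hence [Q(γ):Q] = 4 = [Q(√274, √203):Q], so Q(γ) = Q(√274, √203).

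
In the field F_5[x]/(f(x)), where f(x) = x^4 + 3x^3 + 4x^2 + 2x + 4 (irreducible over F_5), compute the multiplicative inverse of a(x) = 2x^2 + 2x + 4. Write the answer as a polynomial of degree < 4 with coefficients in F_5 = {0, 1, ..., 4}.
a(x)^(-1) ≡ 2x^3 + 2x + 1 (mod f(x))

Since f is irreducible over F_5, F_5[x]/(f) is a field and a(x) ≠ 0 has an inverse. Apply the extended Euclidean algorithm to f(x) and a(x) in F_5[x]: f(x) = (3x^2 + x)·a(x) + (3x + 4);  a(x) = (4x + 2)·(3x + 4) + (1). The last nonzero remainder is the constant 1 = gcd(f, a) in F_5. Back-substituting through the division chain expresses 1 = s(x)·a(x) + t(x)·f(x) with s(x) ≡ 2x^3 + 2x + 1 (mod f), so a(x)^(-1) ≡ s(x) = 2x^3 + 2x + 1 (mod f). Check: (2x^2 + 2x + 4)·(2x^3 + 2x + 1) = 4x^5 + 4x^4 + 2x^3 + x^2 + 4 ≡ 1 (mod x^4 + 3x^3 + 4x^2 + 2x + 4).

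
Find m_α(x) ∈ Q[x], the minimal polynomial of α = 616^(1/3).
m_α(x) = x^3 - 616

α satisfies α^3 = 616, so x^3 - 616 annihilates α. By the rational root test, a rational root p/q (in lowest terms) of x^3 - 616 would satisfy p^3 = 616 q^3, forcing q = 1 and p^3 = 616; but 616 is not a perfect cube, contradiction. A monic cubic over Q with no rational root is irreducible (any nontrivial factorization would include a linear factor). Hence x^3 - 616 is the minimal polynomial of α, and in particular [Q(α):Q] = 3.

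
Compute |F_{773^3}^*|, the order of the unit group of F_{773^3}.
|F_{773^3}^*| = 461889916

F_{773^3} has 773^3 = 461889917 elements; its multiplicative group consists of all nonzero elements, so |F_{773^3}^*| = 461889917 - 1 = 461889916. (It is cyclic since any finite subgroup of the multiplicative group of a field is cyclic.)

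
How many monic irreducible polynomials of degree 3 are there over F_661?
There are 96268040 monic irreducible polynomials of degree 3 over F_661

Each element of F_{661^3} that lies in no proper subfield is a root of exactly one monic irreducible of degree 3 over F_661, and each such polynomial has 3 distinct roots in F_{661^3}. By Möbius inversion the count is N_661(3) = (1/3) Σ_{d|3} μ(3/d) · 661^d = (1/3)(μ(3)·661^1 + μ(1)·661^3) = 288804120/3 = 96268040.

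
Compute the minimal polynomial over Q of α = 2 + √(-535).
m_α(x) = x^2 - 4x + 539

From α - 2 = √(-535), squaring gives (α - 2)^2 = -535, i.e. α^2 - 4α + 4 = -535, so α^2 - 4α + 539 = 0. The discriminant of x^2 - 4x + 539 is (-4)^2 - 4·(539) = 16 - 2156 = -2140, and 4·(-535) is not a perfect square in Q since -535 is squarefree and ≠ 1. Hence x^2 - 4x + 539 is irreducible over Q and is the minimal polynomial of α.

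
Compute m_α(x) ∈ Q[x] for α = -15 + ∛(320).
m_α(x) = x^3 + 45x^2 + 675x + 3055

Set β = α + 15 = ∛(320), so β^3 = 320. Then (α + 15)^3 - 320 = 0, i.e. α is a root of g(x) = (x + 15)^3 - 320 = x^3 + 45x^2 + 675x + 3055. Since g(x) = h(x + 15) where h(x) = x^3 - 320, and h is irreducible over Q (because 320 is not a perfect cube, so h has no rational root, and a monic cubic with no rational root is irreducible), g is also irreducible (irreducibility is preserved under the substitution x → x + 15). Hence m_α(x) = x^3 + 45x^2 + 675x + 3055.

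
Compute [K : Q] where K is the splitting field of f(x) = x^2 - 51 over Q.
[K : Q] = 2

f(x) = x^2 - 51 factors as (x - √51)(x + √51). The splitting field is K = Q(√51). Since 51 is squarefree and > 1, it is not a perfect square, so x^2 - 51 is irreducible over Q and [Q(√51) : Q] = 2. Hence [K : Q] = 2.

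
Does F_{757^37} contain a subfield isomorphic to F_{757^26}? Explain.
No: F_{757^26} is not a subfield of F_{757^37}

F_{p^m} embeds in F_{p^n} iff m | n. Here 26 ∤ 37 (since 37 = 1·26 + 11 with remainder 11 ≠ 0), so F_{757^26} is not a subfield of F_{757^37}. Equivalently: if it were, the tower law would give 26 = [F_{757^26}:F_757] dividing [F_{757^37}:F_757] = 37, contradiction.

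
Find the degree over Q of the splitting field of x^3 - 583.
[K : Q] = 6

The roots of x^3 - 583 are ∛583, ω∛583, ω^2∛583 where ω = e^(2πi/3) is a primitive cube root of unity, so K = Q(∛583, ω). Now [Q(∛583):Q] = 3 (since 583 is not a perfect cube, x^3 - 583 is irreducible) and [Q(ω):Q] = 2. Both 2 and 3 divide [K:Q], and [K:Q] ≤ 3·2 = 6, so [K:Q] = 6. (Equivalently: Q(∛583) ⊂ R but ω ∉ R, so [K : Q(∛583)] = 2.)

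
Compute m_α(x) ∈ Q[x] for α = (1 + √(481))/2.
m_α(x) = x^2 - x - 120

From 2α - 1 = √(481), squaring gives (2α - 1)^2 = 481, i.e. 4α^2 - 4α + 1 = 481, so α^2 - α + (1 - 481)/4 = 0. Since 481 ≡ 1 (mod 4), (1 - 481)/4 = -120 ∈ Z. The polynomial x^2 - x - 120 has discriminant 1 - 4·(-120) = 481, which is not a perfect square in Q (d = 481 is squarefree and ≠ 1), so x^2 - x - 120 is irreducible over Q. It is the minimal polynomial of α.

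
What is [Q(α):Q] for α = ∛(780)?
[Q(α):Q] = 3

The minimal polynomial of α is x^3 - 780, irreducible over Q since 780 is not a perfect cube (so x^3 - 780 has no rational root). Hence [Q(α):Q] = deg(m_α) = 3.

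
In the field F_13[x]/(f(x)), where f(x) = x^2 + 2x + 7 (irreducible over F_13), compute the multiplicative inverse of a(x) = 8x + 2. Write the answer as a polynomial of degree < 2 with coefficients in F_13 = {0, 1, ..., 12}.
a(x)^(-1) ≡ 11x + 3 (mod f(x))

Since f is irreducible over F_13, F_13[x]/(f) is a field and a(x) ≠ 0 has an inverse. Apply the extended Euclidean algorithm to f(x) and a(x) in F_13[x]: f(x) = (5x + 12)·a(x) + (9). The last nonzero remainder is the constant 9 = gcd(f, a) in F_13. Back-substituting through the division chain expresses 9 = s(x)·a(x) + t(x)·f(x) with s(x) ≡ 8x + 1 (mod f), so (8x + 1)·a(x) ≡ 9 (mod f). Multiplying by 9^(-1) ≡ 3 in F_13 gives a(x)^(-1) ≡ 3·(8x + 1) ≡ 11x + 3 (mod f). Check: (8x + 2)·(11x + 3) = 10x^2 + 7x + 6 ≡ 1 (mod x^2 + 2x + 7).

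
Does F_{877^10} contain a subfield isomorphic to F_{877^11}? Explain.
No: F_{877^11} is not a subfield of F_{877^10}

F_{p^m} embeds in F_{p^n} iff m | n. Here 11 ∤ 10 (since 10 = 0·11 + 10 with remainder 10 ≠ 0), so F_{877^11} is not a subfield of F_{877^10}. Equivalently: if it were, the tower law would give 11 = [F_{877^11}:F_877] dividing [F_{877^10}:F_877] = 10, contradiction.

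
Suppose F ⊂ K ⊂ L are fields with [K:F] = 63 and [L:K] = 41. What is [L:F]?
[L:F] = 2583

The tower law says that for any tower of field extensions F ⊂ K ⊂ L with finite degrees, [L:F] = [L:K] · [K:F]. Here this gives [L:F] = 41 · 63 = 2583.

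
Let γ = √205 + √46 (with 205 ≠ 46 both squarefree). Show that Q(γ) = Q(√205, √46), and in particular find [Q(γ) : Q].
[Q(γ) : Q] = 4 (equivalently, Q(γ) = Q(√205, √46))

Obviously Q(γ) ⊆ Q(√205, √46), and [Q(√205, √46):Q] = 4 (since 205, 46 are distinct squarefree integers > 1 with 9430 not a perfect square). To show equality we compute the minimal polynomial of γ. From γ = √205 + √46: γ^2 = 205 + 2√(9430) + 46 = 251 + 2√(9430), so γ^2 - 251 = 2√(9430); squaring, (γ^2 - 251)^2 = 4·9430, i.e. γ^4 - 502γ^2 + 63001 - 37720 = 0, i.e. γ^4 - 502γ^2 + 25281 = 0. So γ is a root of x^4 - 502x^2 + 25281. This polynomial is irreducible over Q: it has no rational root (each ±√205 ± √46 is irrational), and any factorization into two quadratics over Q would force √(9430) ∈ Q (pairing opposite roots) or √205, √46 ∈ Q (other pairings), all impossible. Hence [Q(γ):Q] = 4 = [Q(√205, √46):Q], so Q(γ) = Q(√205, √46).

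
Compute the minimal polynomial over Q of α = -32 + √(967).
m_α(x) = x^2 + 64x + 57

From α + 32 = √(967), squaring gives (α + 32)^2 = 967, i.e. α^2 + 64α + 1024 = 967, so α^2 + 64α + 57 = 0. The discriminant of x^2 + 64x + 57 is (64)^2 - 4·(57) = 4096 - 228 = 3868, and 4·(967) is not a perfect square in Q since 967 is squarefree and ≠ 1. Hence x^2 + 64x + 57 is irreducible over Q and is the minimal polynomial of α.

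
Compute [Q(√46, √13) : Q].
[Q(√46, √13) : Q] = 4

[Q(√46):Q] = 2 (min poly x^2 - 46, irreducible since 46 is squarefree > 1). For the top step, suppose √13 ∈ Q(√46), say √13 = c + d√46 with c, d ∈ Q. Squaring: 13 = c^2 + 46d^2 + 2cd√46. Since √46 ∉ Q this forces 2cd = 0. If d = 0 then √13 = c ∈ Q, contradicting 13 squarefree > 1. If c = 0 then 13 = 46d^2, so 46·13 = (46d)^2 is a perfect square in Q — but 46·13 = 598 is not a perfect square (since 46 and 13 are distinct squarefree integers). Contradiction. Hence √13 ∉ Q(√46), so x^2 - 13 stays irreducible over Q(√46) and [Q(√46, √13) : Q(√46)] = 2. By the tower law, [Q(√46, √13) : Q] = 2 · 2 = 4.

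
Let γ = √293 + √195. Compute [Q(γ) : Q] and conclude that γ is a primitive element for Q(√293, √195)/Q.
[Q(γ) : Q] = 4 (equivalently, Q(γ) = Q(√293, √195))

Obviously Q(γ) ⊆ Q(√293, √195), and [Q(√293, √195):Q] = 4 (since 293, 195 are distinct squarefree integers > 1 with 57135 not a perfect square). To show equality we compute the minimal polynomial of γ. From γ = √293 + √195: γ^2 = 293 + 2√(57135) + 195 = 488 + 2√(57135), so γ^2 - 488 = 2√(57135); squaring, (γ^2 - 488)^2 = 4·57135, i.e. γ^4 - 976γ^2 + 238144 - 228540 = 0, i.e. γ^4 - 976γ^2 + 9604 = 0. So γ is a root of x^4 - 976x^2 + 9604. This polynomial is irreducible over Q: it has no rational root (each ±√293 ± √195 is irrational), and any factorization into two quadratics over Q would force √(57135) ∈ Q (pairing opposite roots) or √293, √195 ∈ Q (other pairings), all impossible. Hence [Q(γ):Q] = 4 = [Q(√293, √195):Q], so Q(γ) = Q(√293, √195).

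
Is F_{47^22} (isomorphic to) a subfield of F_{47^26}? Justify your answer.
No: F_{47^22} is not a subfield of F_{47^26}

F_{p^m} embeds in F_{p^n} iff m | n. Here 22 ∤ 26 (since 26 = 1·22 + 4 with remainder 4 ≠ 0), so F_{47^22} is not a subfield of F_{47^26}. Equivalently: if it were, the tower law would give 22 = [F_{47^22}:F_47] dividing [F_{47^26}:F_47] = 26, contradiction.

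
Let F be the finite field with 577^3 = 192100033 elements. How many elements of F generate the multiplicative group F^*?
There are φ(192100032) = 60652800 primitive elements

F_q^* is cyclic of order q - 1 = 192100032. A cyclic group of order m has exactly φ(m) generators. Here m = 192100032 = 2^6 · 3^3 · 19 · 5851, so the number of primitive elements is φ(192100032) = 60652800.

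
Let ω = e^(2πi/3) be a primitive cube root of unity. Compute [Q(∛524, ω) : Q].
[Q(∛524, ω) : Q] = 6

[Q(∛524):Q] = 3 (min poly x^3 - 524, irreducible since 524 is not a perfect cube). [Q(ω):Q] = 2 (min poly x^2 + x + 1). Since Q(∛524) ⊂ R and ω ∉ R, we have ω ∉ Q(∛524), so x^2 + x + 1 remains irreducible over Q(∛524) and [Q(∛524, ω) : Q(∛524)] = 2. By the tower law, [Q(∛524, ω) : Q] = 3 · 2 = 6. (In fact Q(∛524, ω) is the splitting field of x^3 - 524 over Q.)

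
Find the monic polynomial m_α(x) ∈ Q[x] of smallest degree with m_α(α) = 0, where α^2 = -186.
m_α(x) = x^2 + 186

α satisfies α^2 + 186 = 0, so x^2 + 186 annihilates α. Since d = -186 is squarefree and ≠ 1, it is not a perfect square in Q, so x^2 + 186 has no rational root and is therefore irreducible over Q (a degree-2 polynomial over a field is irreducible iff it has no root). Hence m_α(x) = x^2 + 186.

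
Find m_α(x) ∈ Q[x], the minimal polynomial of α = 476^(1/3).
m_α(x) = x^3 - 476

α satisfies α^3 = 476, so x^3 - 476 annihilates α. By the rational root test, a rational root p/q (in lowest terms) of x^3 - 476 would satisfy p^3 = 476 q^3, forcing q = 1 and p^3 = 476; but 476 is not a perfect cube, contradiction. A monic cubic over Q with no rational root is irreducible (any nontrivial factorization would include a linear factor). Hence x^3 - 476 is the minimal polynomial of α, and in particular [Q(α):Q] = 3.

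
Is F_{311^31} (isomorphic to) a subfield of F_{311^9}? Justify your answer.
No: F_{311^31} is not a subfield of F_{311^9}

F_{p^m} embeds in F_{p^n} iff m | n. Here 31 ∤ 9 (since 9 = 0·31 + 9 with remainder 9 ≠ 0), so F_{311^31} is not a subfield of F_{311^9}. Equivalently: if it were, the tower law would give 31 = [F_{311^31}:F_311] dividing [F_{311^9}:F_311] = 9, contradiction.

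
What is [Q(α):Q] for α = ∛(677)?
[Q(α):Q] = 3

The minimal polynomial of α is x^3 - 677, irreducible over Q since 677 is not a perfect cube (so x^3 - 677 has no rational root). Hence [Q(α):Q] = deg(m_α) = 3.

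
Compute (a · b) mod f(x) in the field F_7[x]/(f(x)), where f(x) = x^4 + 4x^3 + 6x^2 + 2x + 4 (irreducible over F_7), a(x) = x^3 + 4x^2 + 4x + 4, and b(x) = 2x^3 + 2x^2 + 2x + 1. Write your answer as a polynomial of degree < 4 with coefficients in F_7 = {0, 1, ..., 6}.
a · b ≡ 3x^3 + 6x^2 + x + 5 (mod f(x))

Multiply in F_7[x]: a(x)·b(x) = (x^3 + 4x^2 + 4x + 4)·(2x^3 + 2x^2 + 2x + 1) = 2x^6 + 3x^5 + 4x^4 + 4x^3 + 6x^2 + 5x + 4. This has degree ≥ 4, so divide by f(x) over F_7: 2x^6 + 3x^5 + 4x^4 + 4x^3 + 6x^2 + 5x + 4 = (2x^2 + 2x + 5)·(x^4 + 4x^3 + 6x^2 + 2x + 4) + (3x^3 + 6x^2 + x + 5). Hence a·b ≡ 3x^3 + 6x^2 + x + 5 (mod f). (F_7[x]/(f) is a field with 7^4 = 2401 elements since f is irreducible of degree 4.)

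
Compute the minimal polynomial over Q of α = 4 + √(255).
m_α(x) = x^2 - 8x - 239

From α - 4 = √(255), squaring gives (α - 4)^2 = 255, i.e. α^2 - 8α + 16 = 255, so α^2 - 8α - 239 = 0. The discriminant of x^2 - 8x - 239 is (-8)^2 - 4·(-239) = 64 + 956 = 1020, and 4·(255) is not a perfect square in Q since 255 is squarefree and ≠ 1. Hence x^2 - 8x - 239 is irreducible over Q and is the minimal polynomial of α.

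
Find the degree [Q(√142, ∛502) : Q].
[Q(√142, ∛502) : Q] = 6

Let L = Q(√142, ∛502). Since Q(√142) ⊂ L and [Q(√142):Q] = 2, the tower law gives 2 | [L:Q]. Likewise Q(∛502) ⊂ L with [Q(∛502):Q] = 3 (because 502 is not a perfect cube), so 3 | [L:Q]. As gcd(2,3) = 1, [L:Q] is divisible by 6. Conversely L is generated over Q by √142 and ∛502, so [L:Q] ≤ 2·3 = 6. Therefore [Q(√142, ∛502) : Q] = 6.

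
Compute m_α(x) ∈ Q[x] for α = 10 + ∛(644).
m_α(x) = x^3 - 30x^2 + 300x - 1644

Set β = α - 10 = ∛(644), so β^3 = 644. Then (α - 10)^3 - 644 = 0, i.e. α is a root of g(x) = (x - 10)^3 - 644 = x^3 - 30x^2 + 300x - 1644. Since g(x) = h(x - 10) where h(x) = x^3 - 644, and h is irreducible over Q (because 644 is not a perfect cube, so h has no rational root, and a monic cubic with no rational root is irreducible), g is also irreducible (irreducibility is preserved under the substitution x → x - 10). Hence m_α(x) = x^3 - 30x^2 + 300x - 1644.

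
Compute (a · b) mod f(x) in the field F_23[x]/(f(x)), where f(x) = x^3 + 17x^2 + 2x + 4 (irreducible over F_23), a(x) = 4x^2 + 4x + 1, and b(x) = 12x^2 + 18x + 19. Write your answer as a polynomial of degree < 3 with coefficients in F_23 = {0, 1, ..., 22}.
a · b ≡ 5x^2 + 6x + 20 (mod f(x))

Multiply in F_23[x]: a(x)·b(x) = (4x^2 + 4x + 1)·(12x^2 + 18x + 19) = 2x^4 + 5x^3 + 22x^2 + 2x + 19. This has degree ≥ 3, so divide by f(x) over F_23: 2x^4 + 5x^3 + 22x^2 + 2x + 19 = (2x + 17)·(x^3 + 17x^2 + 2x + 4) + (5x^2 + 6x + 20). Hence a·b ≡ 5x^2 + 6x + 20 (mod f). (F_23[x]/(f) is a field with 23^3 = 12167 elements since f is irreducible of degree 3.)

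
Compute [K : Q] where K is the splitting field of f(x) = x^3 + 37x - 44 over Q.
[K : Q] = 6

By the rational root test, any rational root of the monic integer polynomial f(x) = x^3 + 37x - 44 must be an integer dividing the constant term -44, i.e. one of ±{1, 2, 4, 11, 22, 44}. Evaluating: f(1) = -6, f(-1) = -82, f(2) = 38, f(-2) = -126, f(4) = 168, f(-4) = -256, f(11) = 1694, f(-11) = -1782, f(22) = 11418, f(-22) = -11506, f(44) = 86768, f(-44) = -86856; none is 0, so f has no rational root and is therefore irreducible over Q (a cubic with no linear factor over a field is irreducible). For an irreducible cubic, the Galois group is A_3 or S_3 according as the discriminant disc(f) = -4a^3 - 27b^2 = -4·(37)^3 - 27·(-44)^2 = -254884 is or is not a square in Q. Here disc(f) = -254884 is not a perfect square in Q, so the Galois group of f over Q is not contained in A_3 and must be all of S_3. The splitting field has degree |S_3| = 6 over Q, so [K : Q] = 6.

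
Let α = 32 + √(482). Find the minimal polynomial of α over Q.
m_α(x) = x^2 - 64x + 542

From α - 32 = √(482), squaring gives (α - 32)^2 = 482, i.e. α^2 - 64α + 1024 = 482, so α^2 - 64α + 542 = 0. The discriminant of x^2 - 64x + 542 is (-64)^2 - 4·(542) = 4096 - 2168 = 1928, and 4·(482) is not a perfect square in Q since 482 is squarefree and ≠ 1. Hence x^2 - 64x + 542 is irreducible over Q and is the minimal polynomial of α.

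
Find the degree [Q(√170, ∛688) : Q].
[Q(√170, ∛688) : Q] = 6

Let L = Q(√170, ∛688). Since Q(√170) ⊂ L and [Q(√170):Q] = 2, the tower law gives 2 | [L:Q]. Likewise Q(∛688) ⊂ L with [Q(∛688):Q] = 3 (because 688 is not a perfect cube), so 3 | [L:Q]. As gcd(2,3) = 1, [L:Q] is divisible by 6. Conversely L is generated over Q by √170 and ∛688, so [L:Q] ≤ 2·3 = 6. Therefore [Q(√170, ∛688) : Q] = 6.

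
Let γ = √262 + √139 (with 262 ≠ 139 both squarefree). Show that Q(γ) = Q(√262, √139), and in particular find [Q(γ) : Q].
[Q(γ) : Q] = 4 (equivalently, Q(γ) = Q(√262, √139))

Obviously Q(γ) ⊆ Q(√262, √139), and [Q(√262, √139):Q] = 4 (since 262, 139 are distinct squarefree integers > 1 with 36418 not a perfect square). To show equality we compute the minimal polynomial of γ. From γ = √262 + √139: γ^2 = 262 + 2√(36418) + 139 = 401 + 2√(36418), so γ^2 - 401 = 2√(36418); squaring, (γ^2 - 401)^2 = 4·36418, i.e. γ^4 - 802γ^2 + 160801 - 145672 = 0, i.e. γ^4 - 802γ^2 + 15129 = 0. So γ is a root of x^4 - 802x^2 + 15129. This polynomial is irreducible over Q: it has no rational root (each ±√262 ± √139 is irrational), and any factorization into two quadratics over Q would force √(36418) ∈ Q (pairing opposite roots) or √262, √139 ∈ Q (other pairings), all impossible. Hence [Q(γ):Q] = 4 = [Q(√262, √139):Q], so Q(γ) = Q(√262, √139).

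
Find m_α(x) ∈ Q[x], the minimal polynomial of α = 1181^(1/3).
m_α(x) = x^3 - 1181

α satisfies α^3 = 1181, so x^3 - 1181 annihilates α. By the rational root test, a rational root p/q (in lowest terms) of x^3 - 1181 would satisfy p^3 = 1181 q^3, forcing q = 1 and p^3 = 1181; but 1181 is not a perfect cube, contradiction. A monic cubic over Q with no rational root is irreducible (any nontrivial factorization would include a linear factor). Hence x^3 - 1181 is the minimal polynomial of α, and in particular [Q(α):Q] = 3.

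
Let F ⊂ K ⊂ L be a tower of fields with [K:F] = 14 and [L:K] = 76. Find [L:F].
[L:F] = 1064

The tower law says that for any tower of field extensions F ⊂ K ⊂ L with finite degrees, [L:F] = [L:K] · [K:F]. Here this gives [L:F] = 76 · 14 = 1064.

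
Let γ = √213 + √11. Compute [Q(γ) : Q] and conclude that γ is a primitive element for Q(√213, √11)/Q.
[Q(γ) : Q] = 4 (equivalently, Q(γ) = Q(√213, √11))

Obviously Q(γ) ⊆ Q(√213, √11), and [Q(√213, √11):Q] = 4 (since 213, 11 are distinct squarefree integers > 1 with 2343 not a perfect square). To show equality we compute the minimal polynomial of γ. From γ = √213 + √11: γ^2 = 213 + 2√(2343) + 11 = 224 + 2√(2343), so γ^2 - 224 = 2√(2343); squaring, (γ^2 - 224)^2 = 4·2343, i.e. γ^4 - 448γ^2 + 50176 - 9372 = 0, i.e. γ^4 - 448γ^2 + 40804 = 0. So γ is a root of x^4 - 448x^2 + 40804. This polynomial is irreducible over Q: it has no rational root (each ±√213 ± √11 is irrational), and any factorization into two quadratics over Q would force √(2343) ∈ Q (pairing opposite roots) or √213, √11 ∈ Q (other pairings), all impossible. Hence [Q(γ):Q] = 4 = [Q(√213, √11):Q], so Q(γ) = Q(√213, √11).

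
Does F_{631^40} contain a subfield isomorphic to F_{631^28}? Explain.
No: F_{631^28} is not a subfield of F_{631^40}

F_{p^m} embeds in F_{p^n} iff m | n. Here 28 ∤ 40 (since 40 = 1·28 + 12 with remainder 12 ≠ 0), so F_{631^28} is not a subfield of F_{631^40}. Equivalently: if it were, the tower law would give 28 = [F_{631^28}:F_631] dividing [F_{631^40}:F_631] = 40, contradiction.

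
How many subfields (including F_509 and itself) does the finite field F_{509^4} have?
F_{509^4} has 3 subfields

The subfields of F_{p^n} are exactly the fields F_{p^d} for d | n (each is the fixed field of the unique index-d subgroup of Gal(F_{p^n}/F_p) ≅ Z/nZ). The divisors of n = 4 are {1, 2, 4}, giving 3 subfields: F_{509^1}, F_{509^2}, F_{509^4}.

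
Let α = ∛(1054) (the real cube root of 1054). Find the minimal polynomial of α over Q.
m_α(x) = x^3 - 1054

α satisfies α^3 = 1054, so x^3 - 1054 annihilates α. By the rational root test, a rational root p/q (in lowest terms) of x^3 - 1054 would satisfy p^3 = 1054 q^3, forcing q = 1 and p^3 = 1054; but 1054 is not a perfect cube, contradiction. A monic cubic over Q with no rational root is irreducible (any nontrivial factorization would include a linear factor). Hence x^3 - 1054 is the minimal polynomial of α, and in particular [Q(α):Q] = 3.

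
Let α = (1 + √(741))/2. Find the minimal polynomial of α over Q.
m_α(x) = x^2 - x - 185

From 2α - 1 = √(741), squaring gives (2α - 1)^2 = 741, i.e. 4α^2 - 4α + 1 = 741, so α^2 - α + (1 - 741)/4 = 0. Since 741 ≡ 1 (mod 4), (1 - 741)/4 = -185 ∈ Z. The polynomial x^2 - x - 185 has discriminant 1 - 4·(-185) = 741, which is not a perfect square in Q (d = 741 is squarefree and ≠ 1), so x^2 - x - 185 is irreducible over Q. It is the minimal polynomial of α.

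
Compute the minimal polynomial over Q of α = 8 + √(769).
m_α(x) = x^2 - 16x - 705

From α - 8 = √(769), squaring gives (α - 8)^2 = 769, i.e. α^2 - 16α + 64 = 769, so α^2 - 16α - 705 = 0. The discriminant of x^2 - 16x - 705 is (-16)^2 - 4·(-705) = 256 + 2820 = 3076, and 4·(769) is not a perfect square in Q since 769 is squarefree and ≠ 1. Hence x^2 - 16x - 705 is irreducible over Q and is the minimal polynomial of α.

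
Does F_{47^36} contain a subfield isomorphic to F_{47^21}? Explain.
No: F_{47^21} is not a subfield of F_{47^36}

F_{p^m} embeds in F_{p^n} iff m | n. Here 21 ∤ 36 (since 36 = 1·21 + 15 with remainder 15 ≠ 0), so F_{47^21} is not a subfield of F_{47^36}. Equivalently: if it were, the tower law would give 21 = [F_{47^21}:F_47] dividing [F_{47^36}:F_47] = 36, contradiction.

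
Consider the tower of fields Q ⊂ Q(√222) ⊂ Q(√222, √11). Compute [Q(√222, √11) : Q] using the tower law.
[Q(√222, √11) : Q] = 4

[Q(√222):Q] = 2 (min poly x^2 - 222, irreducible since 222 is squarefree > 1). For the top step, suppose √11 ∈ Q(√222), say √11 = c + d√222 with c, d ∈ Q. Squaring: 11 = c^2 + 222d^2 + 2cd√222. Since √222 ∉ Q this forces 2cd = 0. If d = 0 then √11 = c ∈ Q, contradicting 11 squarefree > 1. If c = 0 then 11 = 222d^2, so 222·11 = (222d)^2 is a perfect square in Q — but 222·11 = 2442 is not a perfect square (since 222 and 11 are distinct squarefree integers). Contradiction. Hence √11 ∉ Q(√222), so x^2 - 11 stays irreducible over Q(√222) and [Q(√222, √11) : Q(√222)] = 2. By the tower law, [Q(√222, √11) : Q] = 2 · 2 = 4.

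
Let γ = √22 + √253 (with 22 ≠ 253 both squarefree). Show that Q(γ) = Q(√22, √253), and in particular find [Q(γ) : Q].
[Q(γ) : Q] = 4 (equivalently, Q(γ) = Q(√22, √253))

Obviously Q(γ) ⊆ Q(√22, √253), and [Q(√22, √253):Q] = 4 (since 22, 253 are distinct squarefree integers > 1 with 5566 not a perfect square). To show equality we compute the minimal polynomial of γ. From γ = √22 + √253: γ^2 = 22 + 2√(5566) + 253 = 275 + 2√(5566), so γ^2 - 275 = 2√(5566); squaring, (γ^2 - 275)^2 = 4·5566, i.e. γ^4 - 550γ^2 + 75625 - 22264 = 0, i.e. γ^4 - 550γ^2 + 53361 = 0. So γ is a root of x^4 - 550x^2 + 53361. This polynomial is irreducible over Q: it has no rational root (each ±√22 ± √253 is irrational), and any factorization into two quadratics over Q would force √(5566) ∈ Q (pairing opposite roots) or √22, √253 ∈ Q (other pairings), all impossible. Hence [Q(γ):Q] = 4 = [Q(√22, √253):Q], so Q(γ) = Q(√22, √253).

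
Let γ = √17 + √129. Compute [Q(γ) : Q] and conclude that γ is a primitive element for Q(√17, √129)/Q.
[Q(γ) : Q] = 4 (equivalently, Q(γ) = Q(√17, √129))

Obviously Q(γ) ⊆ Q(√17, √129), and [Q(√17, √129):Q] = 4 (since 17, 129 are distinct squarefree integers > 1 with 2193 not a perfect square). To show equality we compute the minimal polynomial of γ. From γ = √17 + √129: γ^2 = 17 + 2√(2193) + 129 = 146 + 2√(2193), so γ^2 - 146 = 2√(2193); squaring, (γ^2 - 146)^2 = 4·2193, i.e. γ^4 - 292γ^2 + 21316 - 8772 = 0, i.e. γ^4 - 292γ^2 + 12544 = 0. So γ is a root of x^4 - 292x^2 + 12544. This polynomial is irreducible over Q: it has no rational root (each ±√17 ± √129 is irrational), and any factorization into two quadratics over Q would force √(2193) ∈ Q (pairing opposite roots) or √17, √129 ∈ Q (other pairings), all impossible. Hence [Q(γ):Q] = 4 = [Q(√17, √129):Q], so Q(γ) = Q(√17, √129).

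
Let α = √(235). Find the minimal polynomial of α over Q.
m_α(x) = x^2 - 235

α satisfies α^2 - 235 = 0, so x^2 - 235 annihilates α. Since d = 235 is squarefree and ≠ 1, it is not a perfect square in Q, so x^2 - 235 has no rational root and is therefore irreducible over Q (a degree-2 polynomial over a field is irreducible iff it has no root). Hence m_α(x) = x^2 - 235.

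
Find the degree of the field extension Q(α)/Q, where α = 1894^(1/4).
[Q(α):Q] = 4

α is a root of x^4 - 1894. By Eisenstein's criterion at the prime p = 2 (which divides the constant term 1894 but p^2 = 4 does not, since 1894 is squarefree), x^4 - 1894 is irreducible over Q. Hence [Q(α):Q] = 4.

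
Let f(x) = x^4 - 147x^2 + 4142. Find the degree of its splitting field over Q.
[K : Q] = 4

Solving the quadratic in x^2: x^2 = (147 ± √(147^2 - 4·4142))/2 = (147 ± √5041)/2 = (147 ± 71)/2, giving x^2 = 109 or x^2 = 38. So f(x) = (x^2 - 109)(x^2 - 38) and the roots of f are ±√109, ±√38. Hence the splitting field is K = Q(√109, √38). Since 109 and 38 are distinct squarefree integers > 1, their product 4142 is not a perfect square, so √38 ∉ Q(√109). By the tower law [K:Q] = [Q(√109,√38):Q(√109)] · [Q(√109):Q] = 2 · 2 = 4.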